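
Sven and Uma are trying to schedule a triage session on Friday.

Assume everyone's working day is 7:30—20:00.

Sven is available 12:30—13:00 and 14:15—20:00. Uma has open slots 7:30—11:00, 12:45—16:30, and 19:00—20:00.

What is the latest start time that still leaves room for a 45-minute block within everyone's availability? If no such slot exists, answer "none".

19:15

Sven ∩ Uma: 12:45–13:00, 14:15–16:30, 19:00–20:00.
Windows ≥ 45 min: 14:15–16:30, 19:00–20:00.
Latest start in the last window 19:00–20:00 is 20:00 − 45 min = 19:15.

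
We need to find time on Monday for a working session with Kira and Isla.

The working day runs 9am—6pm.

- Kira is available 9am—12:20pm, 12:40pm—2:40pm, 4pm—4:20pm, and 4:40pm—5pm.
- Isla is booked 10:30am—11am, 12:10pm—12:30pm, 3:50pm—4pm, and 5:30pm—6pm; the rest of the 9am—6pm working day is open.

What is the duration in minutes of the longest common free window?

120 minutes

Isla free within 09:00–18:00: 09:00–10:30, 11:00–12:10, 12:30–15:50, 16:00–17:30.
Kira ∩ Isla: 09:00–10:30, 11:00–12:10, 12:40–14:40, 16:00–16:20, 16:40–17:00.
Common window lengths: 90, 70, 120, 20, 20 min; longest is 120.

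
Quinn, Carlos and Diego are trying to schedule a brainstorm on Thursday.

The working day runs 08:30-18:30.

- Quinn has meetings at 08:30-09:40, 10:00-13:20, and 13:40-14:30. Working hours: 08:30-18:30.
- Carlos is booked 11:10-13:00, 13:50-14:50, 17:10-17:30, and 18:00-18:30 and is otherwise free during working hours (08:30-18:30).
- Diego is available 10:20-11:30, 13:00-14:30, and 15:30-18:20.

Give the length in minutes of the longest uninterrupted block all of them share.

Quinn free within 08:30–18:30: 09:40–10:00, 13:20–13:40, 14:30–18:30.
Carlos free within 08:30–18:30: 08:30–11:10, 13:00–13:50, 14:50–17:10, 17:30–18:00.
Quinn ∩ Carlos: 09:40–10:00, 13:20–13:40, 14:50–17:10, 17:30–18:00.
Quinn ∩ Carlos ∩ Diego: 13:20–13:40, 15:30–17:10, 17:30–18:00.
Common window lengths: 20, 100, 30 min; longest is 100.

100 minutes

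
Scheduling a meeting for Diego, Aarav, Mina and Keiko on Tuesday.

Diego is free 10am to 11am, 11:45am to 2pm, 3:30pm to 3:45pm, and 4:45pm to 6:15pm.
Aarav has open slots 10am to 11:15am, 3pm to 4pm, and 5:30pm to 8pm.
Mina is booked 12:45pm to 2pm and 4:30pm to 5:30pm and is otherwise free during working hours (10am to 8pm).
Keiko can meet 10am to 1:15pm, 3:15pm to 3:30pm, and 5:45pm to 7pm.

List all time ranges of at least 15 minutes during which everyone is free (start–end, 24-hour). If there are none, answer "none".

10:00–11:00, 17:45–18:15

Mina free within 10:00–20:00: 10:00–12:45, 14:00–16:30, 17:30–20:00.
Diego ∩ Aarav: 10:00–11:00, 15:30–15:45, 17:30–18:15.
Diego ∩ Aarav ∩ Mina: 10:00–11:00, 15:30–15:45, 17:30–18:15.
Diego ∩ Aarav ∩ Mina ∩ Keiko: 10:00–11:00, 17:45–18:15.
Windows ≥ 15 min: 10:00–11:00, 17:45–18:15.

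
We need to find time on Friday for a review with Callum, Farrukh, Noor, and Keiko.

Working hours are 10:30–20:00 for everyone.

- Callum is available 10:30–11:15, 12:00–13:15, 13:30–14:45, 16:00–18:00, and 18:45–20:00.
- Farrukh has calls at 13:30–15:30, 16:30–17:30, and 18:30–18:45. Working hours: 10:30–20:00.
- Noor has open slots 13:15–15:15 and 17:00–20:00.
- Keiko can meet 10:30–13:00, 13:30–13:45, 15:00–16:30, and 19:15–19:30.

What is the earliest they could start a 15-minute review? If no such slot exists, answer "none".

19:15

Farrukh free within 10:30–20:00: 10:30–13:30, 15:30–16:30, 17:30–18:30, 18:45–20:00.
Callum ∩ Farrukh: 10:30–11:15, 12:00–13:15, 16:00–16:30, 17:30–18:00, 18:45–20:00.
Callum ∩ Farrukh ∩ Noor: 17:30–18:00, 18:45–20:00.
Callum ∩ Farrukh ∩ Noor ∩ Keiko: 19:15–19:30.
Windows ≥ 15 min: 19:15–19:30.
Earliest such window starts at 19:15.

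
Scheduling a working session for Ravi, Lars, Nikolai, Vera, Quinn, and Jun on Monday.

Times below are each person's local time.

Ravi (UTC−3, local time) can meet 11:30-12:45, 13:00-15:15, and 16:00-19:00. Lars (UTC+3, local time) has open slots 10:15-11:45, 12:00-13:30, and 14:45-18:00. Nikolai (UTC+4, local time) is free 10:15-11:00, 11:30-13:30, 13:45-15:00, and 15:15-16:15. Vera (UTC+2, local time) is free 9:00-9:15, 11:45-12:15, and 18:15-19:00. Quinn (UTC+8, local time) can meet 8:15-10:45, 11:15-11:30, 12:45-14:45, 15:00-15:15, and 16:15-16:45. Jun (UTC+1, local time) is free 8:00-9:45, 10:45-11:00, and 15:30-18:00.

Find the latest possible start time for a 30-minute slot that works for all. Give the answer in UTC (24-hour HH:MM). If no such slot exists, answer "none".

none

Ravi → UTC: 14:30–15:45, 16:00–18:15, 19:00–22:00.
Lars → UTC: 07:15–08:45, 09:00–10:30, 11:45–15:00.
Nikolai → UTC: 06:15–07:00, 07:30–09:30, 09:45–11:00, 11:15–12:15.
Vera → UTC: 07:00–07:15, 09:45–10:15, 16:15–17:00.
Quinn → UTC: 00:15–02:45, 03:15–03:30, 04:45–06:45, 07:00–07:15, 08:15–08:45.
Jun → UTC: 07:00–08:45, 09:45–10:00, 14:30–17:00.
Ravi ∩ Lars: 14:30–15:00.
Ravi ∩ Lars ∩ Nikolai: (none).
Ravi ∩ Lars ∩ Nikolai ∩ Vera: (none).
Ravi ∩ Lars ∩ Nikolai ∩ Vera ∩ Quinn: (none).
Ravi ∩ Lars ∩ Nikolai ∩ Vera ∩ Quinn ∩ Jun: (none).
Windows ≥ 30 min: (none).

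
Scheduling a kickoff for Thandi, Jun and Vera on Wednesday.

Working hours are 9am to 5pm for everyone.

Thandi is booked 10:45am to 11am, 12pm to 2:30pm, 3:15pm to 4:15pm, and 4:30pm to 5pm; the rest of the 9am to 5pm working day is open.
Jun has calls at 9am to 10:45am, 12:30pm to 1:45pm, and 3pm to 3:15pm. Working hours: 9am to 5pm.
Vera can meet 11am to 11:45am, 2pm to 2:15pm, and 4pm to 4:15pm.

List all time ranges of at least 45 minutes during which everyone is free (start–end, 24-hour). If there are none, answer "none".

Thandi free within 09:00–17:00: 09:00–10:45, 11:00–12:00, 14:30–15:15, 16:15–16:30.
Jun free within 09:00–17:00: 10:45–12:30, 13:45–15:00, 15:15–17:00.
Thandi ∩ Jun: 11:00–12:00, 14:30–15:00, 16:15–16:30.
Thandi ∩ Jun ∩ Vera: 11:00–11:45.
Windows ≥ 45 min: 11:00–11:45.

11:00–11:45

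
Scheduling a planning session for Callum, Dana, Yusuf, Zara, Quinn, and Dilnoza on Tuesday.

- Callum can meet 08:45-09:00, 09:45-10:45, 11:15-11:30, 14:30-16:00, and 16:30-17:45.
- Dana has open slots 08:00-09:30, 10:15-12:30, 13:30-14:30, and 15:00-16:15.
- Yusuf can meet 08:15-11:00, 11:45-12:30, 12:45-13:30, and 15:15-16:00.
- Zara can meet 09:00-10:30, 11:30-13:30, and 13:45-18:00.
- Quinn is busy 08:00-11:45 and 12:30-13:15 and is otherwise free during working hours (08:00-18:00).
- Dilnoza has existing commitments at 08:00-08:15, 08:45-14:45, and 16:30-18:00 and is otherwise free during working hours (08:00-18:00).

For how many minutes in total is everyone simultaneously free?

Quinn free within 08:00–18:00: 11:45–12:30, 13:15–18:00.
Dilnoza free within 08:00–18:00: 08:15–08:45, 14:45–16:30.
Callum ∩ Dana: 08:45–09:00, 10:15–10:45, 11:15–11:30, 15:00–16:00.
Callum ∩ Dana ∩ Yusuf: 08:45–09:00, 10:15–10:45, 15:15–16:00.
Callum ∩ Dana ∩ Yusuf ∩ Zara: 10:15–10:30, 15:15–16:00.
Callum ∩ Dana ∩ Yusuf ∩ Zara ∩ Quinn: 15:15–16:00.
Callum ∩ Dana ∩ Yusuf ∩ Zara ∩ Quinn ∩ Dilnoza: 15:15–16:00.
Total common minutes: 45.

45 minutes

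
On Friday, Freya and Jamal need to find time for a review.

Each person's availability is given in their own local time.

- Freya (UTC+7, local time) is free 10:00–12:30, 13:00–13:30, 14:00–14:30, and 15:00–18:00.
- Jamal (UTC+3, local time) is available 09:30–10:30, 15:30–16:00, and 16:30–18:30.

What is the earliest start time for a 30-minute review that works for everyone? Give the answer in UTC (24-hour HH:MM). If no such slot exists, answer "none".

07:00

Freya → UTC: 03:00–05:30, 06:00–06:30, 07:00–07:30, 08:00–11:00.
Jamal → UTC: 06:30–07:30, 12:30–13:00, 13:30–15:30.
Freya ∩ Jamal: 07:00–07:30.
Windows ≥ 30 min: 07:00–07:30.
Earliest such window starts at 07:00.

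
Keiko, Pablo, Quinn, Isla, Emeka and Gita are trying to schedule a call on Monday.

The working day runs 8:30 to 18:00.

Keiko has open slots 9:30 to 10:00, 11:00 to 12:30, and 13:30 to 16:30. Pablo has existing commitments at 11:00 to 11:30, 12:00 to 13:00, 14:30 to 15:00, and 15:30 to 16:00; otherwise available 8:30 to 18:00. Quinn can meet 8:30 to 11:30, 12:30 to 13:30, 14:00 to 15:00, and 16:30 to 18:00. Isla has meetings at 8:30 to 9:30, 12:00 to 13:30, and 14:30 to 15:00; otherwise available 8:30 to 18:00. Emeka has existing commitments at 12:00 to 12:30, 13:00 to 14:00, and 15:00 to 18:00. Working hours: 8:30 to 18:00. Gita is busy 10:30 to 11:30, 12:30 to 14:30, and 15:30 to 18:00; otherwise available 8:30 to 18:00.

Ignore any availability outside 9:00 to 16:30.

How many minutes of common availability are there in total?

Pablo free within 08:30–18:00: 08:30–11:00, 11:30–12:00, 13:00–14:30, 15:00–15:30, 16:00–18:00.
Isla free within 08:30–18:00: 09:30–12:00, 13:30–14:30, 15:00–18:00.
Emeka free within 08:30–18:00: 08:30–12:00, 12:30–13:00, 14:00–15:00.
Gita free within 08:30–18:00: 08:30–10:30, 11:30–12:30, 14:30–15:30.
Keiko ∩ Pablo: 09:30–10:00, 11:30–12:00, 13:30–14:30, 15:00–15:30, 16:00–16:30.
Keiko ∩ Pablo ∩ Quinn: 09:30–10:00, 14:00–14:30.
Keiko ∩ Pablo ∩ Quinn ∩ Isla: 09:30–10:00, 14:00–14:30.
Keiko ∩ Pablo ∩ Quinn ∩ Isla ∩ Emeka: 09:30–10:00, 14:00–14:30.
Keiko ∩ Pablo ∩ Quinn ∩ Isla ∩ Emeka ∩ Gita: 09:30–10:00.
Restricted to 09:00–16:30: 09:30–10:00.
Total common minutes: 30.

30 minutes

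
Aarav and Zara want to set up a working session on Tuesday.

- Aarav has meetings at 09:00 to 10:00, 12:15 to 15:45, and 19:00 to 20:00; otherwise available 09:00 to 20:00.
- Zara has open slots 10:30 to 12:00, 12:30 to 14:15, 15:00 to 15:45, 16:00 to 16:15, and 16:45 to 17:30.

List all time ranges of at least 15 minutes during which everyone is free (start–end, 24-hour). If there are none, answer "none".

Aarav free within 09:00–20:00: 10:00–12:15, 15:45–19:00.
Aarav ∩ Zara: 10:30–12:00, 16:00–16:15, 16:45–17:30.
Windows ≥ 15 min: 10:30–12:00, 16:00–16:15, 16:45–17:30.

10:30–12:00, 16:00–16:15, 16:45–17:30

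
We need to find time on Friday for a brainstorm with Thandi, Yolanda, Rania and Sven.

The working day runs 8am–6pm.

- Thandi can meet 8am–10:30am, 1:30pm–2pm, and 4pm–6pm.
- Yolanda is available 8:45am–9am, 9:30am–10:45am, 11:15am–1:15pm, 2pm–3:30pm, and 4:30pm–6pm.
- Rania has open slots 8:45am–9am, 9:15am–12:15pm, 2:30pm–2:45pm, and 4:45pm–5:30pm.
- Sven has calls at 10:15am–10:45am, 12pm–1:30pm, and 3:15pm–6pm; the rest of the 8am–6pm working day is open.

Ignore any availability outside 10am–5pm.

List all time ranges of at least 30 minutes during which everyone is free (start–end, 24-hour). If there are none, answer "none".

Sven free within 08:00–18:00: 08:00–10:15, 10:45–12:00, 13:30–15:15.
Thandi ∩ Yolanda: 08:45–09:00, 09:30–10:30, 16:30–18:00.
Thandi ∩ Yolanda ∩ Rania: 08:45–09:00, 09:30–10:30, 16:45–17:30.
Thandi ∩ Yolanda ∩ Rania ∩ Sven: 08:45–09:00, 09:30–10:15.
Restricted to 10:00–17:00: 10:00–10:15.
Windows ≥ 30 min: (none).

none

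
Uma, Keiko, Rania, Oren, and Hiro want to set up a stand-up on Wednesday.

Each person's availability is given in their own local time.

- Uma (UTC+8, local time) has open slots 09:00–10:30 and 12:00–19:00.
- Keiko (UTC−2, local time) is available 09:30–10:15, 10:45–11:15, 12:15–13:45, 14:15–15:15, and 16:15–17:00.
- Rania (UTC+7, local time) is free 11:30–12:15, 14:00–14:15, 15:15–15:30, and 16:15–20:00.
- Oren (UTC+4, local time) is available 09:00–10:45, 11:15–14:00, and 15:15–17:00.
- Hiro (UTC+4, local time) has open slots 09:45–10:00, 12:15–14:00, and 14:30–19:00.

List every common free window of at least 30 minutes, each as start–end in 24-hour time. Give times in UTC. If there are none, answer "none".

none

Uma → UTC: 01:00–02:30, 04:00–11:00.
Keiko → UTC: 11:30–12:15, 12:45–13:15, 14:15–15:45, 16:15–17:15, 18:15–19:00.
Rania → UTC: 04:30–05:15, 07:00–07:15, 08:15–08:30, 09:15–13:00.
Oren → UTC: 05:00–06:45, 07:15–10:00, 11:15–13:00.
Hiro → UTC: 05:45–06:00, 08:15–10:00, 10:30–15:00.
Uma ∩ Keiko: (none).
Uma ∩ Keiko ∩ Rania: (none).
Uma ∩ Keiko ∩ Rania ∩ Oren: (none).
Uma ∩ Keiko ∩ Rania ∩ Oren ∩ Hiro: (none).
Windows ≥ 30 min: (none).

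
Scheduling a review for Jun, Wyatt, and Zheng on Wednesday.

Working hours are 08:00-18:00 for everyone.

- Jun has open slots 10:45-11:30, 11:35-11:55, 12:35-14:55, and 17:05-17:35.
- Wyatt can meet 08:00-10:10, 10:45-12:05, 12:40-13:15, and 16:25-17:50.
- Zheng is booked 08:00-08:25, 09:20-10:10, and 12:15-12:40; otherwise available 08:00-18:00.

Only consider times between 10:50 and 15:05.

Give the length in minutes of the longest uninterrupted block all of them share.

Zheng free within 08:00–18:00: 08:25–09:20, 10:10–12:15, 12:40–18:00.
Jun ∩ Wyatt: 10:45–11:30, 11:35–11:55, 12:40–13:15, 17:05–17:35.
Jun ∩ Wyatt ∩ Zheng: 10:45–11:30, 11:35–11:55, 12:40–13:15, 17:05–17:35.
Restricted to 10:50–15:05: 10:50–11:30, 11:35–11:55, 12:40–13:15.
Common window lengths: 40, 20, 35 min; longest is 40.

40 minutes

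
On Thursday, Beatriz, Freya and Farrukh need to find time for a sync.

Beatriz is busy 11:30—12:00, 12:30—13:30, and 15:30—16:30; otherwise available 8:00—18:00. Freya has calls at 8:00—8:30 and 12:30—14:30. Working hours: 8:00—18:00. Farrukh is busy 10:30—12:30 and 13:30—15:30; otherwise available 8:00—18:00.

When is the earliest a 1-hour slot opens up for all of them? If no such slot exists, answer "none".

Beatriz free within 08:00–18:00: 08:00–11:30, 12:00–12:30, 13:30–15:30, 16:30–18:00.
Freya free within 08:00–18:00: 08:30–12:30, 14:30–18:00.
Farrukh free within 08:00–18:00: 08:00–10:30, 12:30–13:30, 15:30–18:00.
Beatriz ∩ Freya: 08:30–11:30, 12:00–12:30, 14:30–15:30, 16:30–18:00.
Beatriz ∩ Freya ∩ Farrukh: 08:30–10:30, 16:30–18:00.
Windows ≥ 60 min: 08:30–10:30, 16:30–18:00.
Earliest such window starts at 08:30.

08:30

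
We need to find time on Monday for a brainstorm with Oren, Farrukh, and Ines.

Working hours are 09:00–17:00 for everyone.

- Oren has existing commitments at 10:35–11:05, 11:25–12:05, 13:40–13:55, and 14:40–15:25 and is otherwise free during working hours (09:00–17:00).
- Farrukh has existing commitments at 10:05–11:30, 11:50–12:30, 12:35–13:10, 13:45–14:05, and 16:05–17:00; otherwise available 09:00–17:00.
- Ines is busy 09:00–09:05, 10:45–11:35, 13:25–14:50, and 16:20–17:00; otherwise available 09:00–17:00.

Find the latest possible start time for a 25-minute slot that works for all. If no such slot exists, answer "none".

Oren free within 09:00–17:00: 09:00–10:35, 11:05–11:25, 12:05–13:40, 13:55–14:40, 15:25–17:00.
Farrukh free within 09:00–17:00: 09:00–10:05, 11:30–11:50, 12:30–12:35, 13:10–13:45, 14:05–16:05.
Ines free within 09:00–17:00: 09:05–10:45, 11:35–13:25, 14:50–16:20.
Oren ∩ Farrukh: 09:00–10:05, 12:30–12:35, 13:10–13:40, 14:05–14:40, 15:25–16:05.
Oren ∩ Farrukh ∩ Ines: 09:05–10:05, 12:30–12:35, 13:10–13:25, 15:25–16:05.
Windows ≥ 25 min: 09:05–10:05, 15:25–16:05.
Latest start in the last window 15:25–16:05 is 16:05 − 25 min = 15:40.

15:40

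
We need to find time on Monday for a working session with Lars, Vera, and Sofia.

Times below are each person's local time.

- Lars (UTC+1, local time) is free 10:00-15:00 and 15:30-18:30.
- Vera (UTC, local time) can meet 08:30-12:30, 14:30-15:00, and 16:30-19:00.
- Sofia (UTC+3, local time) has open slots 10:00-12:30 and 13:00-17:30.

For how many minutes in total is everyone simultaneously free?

180 minutes

Lars → UTC: 09:00–14:00, 14:30–17:30.
Vera → UTC: 08:30–12:30, 14:30–15:00, 16:30–19:00.
Sofia → UTC: 07:00–09:30, 10:00–14:30.
Lars ∩ Vera: 09:00–12:30, 14:30–15:00, 16:30–17:30.
Lars ∩ Vera ∩ Sofia: 09:00–09:30, 10:00–12:30.
Total common minutes: 30 + 150 = 180.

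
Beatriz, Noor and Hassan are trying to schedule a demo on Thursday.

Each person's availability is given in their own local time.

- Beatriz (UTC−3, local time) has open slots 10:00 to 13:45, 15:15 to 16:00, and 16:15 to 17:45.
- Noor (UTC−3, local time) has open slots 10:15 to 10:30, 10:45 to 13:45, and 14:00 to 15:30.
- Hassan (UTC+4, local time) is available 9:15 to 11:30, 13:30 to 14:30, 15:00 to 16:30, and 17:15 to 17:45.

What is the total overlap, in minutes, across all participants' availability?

15 minutes

Beatriz → UTC: 13:00–16:45, 18:15–19:00, 19:15–20:45.
Noor → UTC: 13:15–13:30, 13:45–16:45, 17:00–18:30.
Hassan → UTC: 05:15–07:30, 09:30–10:30, 11:00–12:30, 13:15–13:45.
Beatriz ∩ Noor: 13:15–13:30, 13:45–16:45, 18:15–18:30.
Beatriz ∩ Noor ∩ Hassan: 13:15–13:30.
Total common minutes: 15.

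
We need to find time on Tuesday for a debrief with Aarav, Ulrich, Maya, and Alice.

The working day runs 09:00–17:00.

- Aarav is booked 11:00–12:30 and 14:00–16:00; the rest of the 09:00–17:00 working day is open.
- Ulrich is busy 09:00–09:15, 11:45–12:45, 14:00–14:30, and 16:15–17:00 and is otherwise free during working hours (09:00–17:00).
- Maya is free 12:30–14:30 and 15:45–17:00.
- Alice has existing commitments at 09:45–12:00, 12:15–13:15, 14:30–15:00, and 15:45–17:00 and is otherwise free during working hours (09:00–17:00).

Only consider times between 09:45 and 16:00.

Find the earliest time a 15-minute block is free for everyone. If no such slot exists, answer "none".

13:15

Aarav free within 09:00–17:00: 09:00–11:00, 12:30–14:00, 16:00–17:00.
Ulrich free within 09:00–17:00: 09:15–11:45, 12:45–14:00, 14:30–16:15.
Alice free within 09:00–17:00: 09:00–09:45, 12:00–12:15, 13:15–14:30, 15:00–15:45.
Aarav ∩ Ulrich: 09:15–11:00, 12:45–14:00, 16:00–16:15.
Aarav ∩ Ulrich ∩ Maya: 12:45–14:00, 16:00–16:15.
Aarav ∩ Ulrich ∩ Maya ∩ Alice: 13:15–14:00.
Restricted to 09:45–16:00: 13:15–14:00.
Windows ≥ 15 min: 13:15–14:00.
Earliest such window starts at 13:15.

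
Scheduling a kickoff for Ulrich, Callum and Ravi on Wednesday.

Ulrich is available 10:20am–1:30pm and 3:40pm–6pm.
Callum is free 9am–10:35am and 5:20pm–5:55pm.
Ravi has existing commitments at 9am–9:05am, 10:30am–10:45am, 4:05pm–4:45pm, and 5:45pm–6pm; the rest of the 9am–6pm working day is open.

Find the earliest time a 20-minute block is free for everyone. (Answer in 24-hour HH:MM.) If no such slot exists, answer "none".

Ravi free within 09:00–18:00: 09:05–10:30, 10:45–16:05, 16:45–17:45.
Ulrich ∩ Callum: 10:20–10:35, 17:20–17:55.
Ulrich ∩ Callum ∩ Ravi: 10:20–10:30, 17:20–17:45.
Windows ≥ 20 min: 17:20–17:45.
Earliest such window starts at 17:20.

17:20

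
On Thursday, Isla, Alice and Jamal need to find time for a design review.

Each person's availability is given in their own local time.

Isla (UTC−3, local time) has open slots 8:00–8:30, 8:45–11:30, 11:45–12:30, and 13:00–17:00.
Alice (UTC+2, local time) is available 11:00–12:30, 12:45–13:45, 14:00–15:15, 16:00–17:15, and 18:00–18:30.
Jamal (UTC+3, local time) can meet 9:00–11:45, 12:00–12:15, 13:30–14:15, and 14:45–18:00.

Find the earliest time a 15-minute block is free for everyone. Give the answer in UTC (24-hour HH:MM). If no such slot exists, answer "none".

11:00

Isla → UTC: 11:00–11:30, 11:45–14:30, 14:45–15:30, 16:00–20:00.
Alice → UTC: 09:00–10:30, 10:45–11:45, 12:00–13:15, 14:00–15:15, 16:00–16:30.
Jamal → UTC: 06:00–08:45, 09:00–09:15, 10:30–11:15, 11:45–15:00.
Isla ∩ Alice: 11:00–11:30, 12:00–13:15, 14:00–14:30, 14:45–15:15, 16:00–16:30.
Isla ∩ Alice ∩ Jamal: 11:00–11:15, 12:00–13:15, 14:00–14:30, 14:45–15:00.
Windows ≥ 15 min: 11:00–11:15, 12:00–13:15, 14:00–14:30, 14:45–15:00.
Earliest such window starts at 11:00.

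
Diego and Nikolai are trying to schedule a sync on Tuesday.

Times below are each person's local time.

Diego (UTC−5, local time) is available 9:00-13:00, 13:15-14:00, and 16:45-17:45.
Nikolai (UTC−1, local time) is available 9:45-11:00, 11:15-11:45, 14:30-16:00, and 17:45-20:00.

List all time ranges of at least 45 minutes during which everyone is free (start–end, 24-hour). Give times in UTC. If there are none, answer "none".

Diego → UTC: 14:00–18:00, 18:15–19:00, 21:45–22:45.
Nikolai → UTC: 10:45–12:00, 12:15–12:45, 15:30–17:00, 18:45–21:00.
Diego ∩ Nikolai: 15:30–17:00, 18:45–19:00.
Windows ≥ 45 min: 15:30–17:00.

15:30–17:00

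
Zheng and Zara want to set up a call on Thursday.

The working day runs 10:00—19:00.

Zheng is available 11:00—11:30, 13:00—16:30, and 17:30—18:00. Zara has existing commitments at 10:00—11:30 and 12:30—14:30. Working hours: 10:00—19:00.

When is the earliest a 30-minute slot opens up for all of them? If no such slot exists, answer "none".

Zara free within 10:00–19:00: 11:30–12:30, 14:30–19:00.
Zheng ∩ Zara: 14:30–16:30, 17:30–18:00.
Windows ≥ 30 min: 14:30–16:30, 17:30–18:00.
Earliest such window starts at 14:30.

14:30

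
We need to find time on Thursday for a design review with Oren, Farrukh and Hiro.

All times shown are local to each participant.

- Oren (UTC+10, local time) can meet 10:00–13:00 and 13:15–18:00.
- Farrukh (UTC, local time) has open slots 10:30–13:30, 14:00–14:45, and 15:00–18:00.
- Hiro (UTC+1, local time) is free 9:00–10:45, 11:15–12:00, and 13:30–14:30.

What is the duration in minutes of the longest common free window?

0 minutes

Oren → UTC: 00:00–03:00, 03:15–08:00.
Farrukh → UTC: 10:30–13:30, 14:00–14:45, 15:00–18:00.
Hiro → UTC: 08:00–09:45, 10:15–11:00, 12:30–13:30.
Oren ∩ Farrukh: (none).
Oren ∩ Farrukh ∩ Hiro: (none).
No common window.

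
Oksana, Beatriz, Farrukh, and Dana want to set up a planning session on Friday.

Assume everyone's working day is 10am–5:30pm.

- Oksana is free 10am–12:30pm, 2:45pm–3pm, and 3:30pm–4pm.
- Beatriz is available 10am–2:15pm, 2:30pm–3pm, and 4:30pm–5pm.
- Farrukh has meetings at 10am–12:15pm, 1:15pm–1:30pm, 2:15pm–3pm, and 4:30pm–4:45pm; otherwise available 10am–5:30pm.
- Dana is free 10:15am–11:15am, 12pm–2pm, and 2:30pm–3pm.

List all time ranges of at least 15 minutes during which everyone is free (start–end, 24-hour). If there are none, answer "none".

12:15–12:30

Farrukh free within 10:00–17:30: 12:15–13:15, 13:30–14:15, 15:00–16:30, 16:45–17:30.
Oksana ∩ Beatriz: 10:00–12:30, 14:45–15:00.
Oksana ∩ Beatriz ∩ Farrukh: 12:15–12:30.
Oksana ∩ Beatriz ∩ Farrukh ∩ Dana: 12:15–12:30.
Windows ≥ 15 min: 12:15–12:30.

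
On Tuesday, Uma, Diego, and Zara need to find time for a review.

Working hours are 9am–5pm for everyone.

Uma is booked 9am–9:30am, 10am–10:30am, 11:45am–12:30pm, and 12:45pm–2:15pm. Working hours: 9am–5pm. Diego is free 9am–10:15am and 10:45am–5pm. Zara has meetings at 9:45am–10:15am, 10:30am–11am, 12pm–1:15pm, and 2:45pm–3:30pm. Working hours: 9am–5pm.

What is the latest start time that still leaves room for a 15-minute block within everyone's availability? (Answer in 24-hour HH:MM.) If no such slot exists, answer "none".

Uma free within 09:00–17:00: 09:30–10:00, 10:30–11:45, 12:30–12:45, 14:15–17:00.
Zara free within 09:00–17:00: 09:00–09:45, 10:15–10:30, 11:00–12:00, 13:15–14:45, 15:30–17:00.
Uma ∩ Diego: 09:30–10:00, 10:45–11:45, 12:30–12:45, 14:15–17:00.
Uma ∩ Diego ∩ Zara: 09:30–09:45, 11:00–11:45, 14:15–14:45, 15:30–17:00.
Windows ≥ 15 min: 09:30–09:45, 11:00–11:45, 14:15–14:45, 15:30–17:00.
Latest start in the last window 15:30–17:00 is 17:00 − 15 min = 16:45.

16:45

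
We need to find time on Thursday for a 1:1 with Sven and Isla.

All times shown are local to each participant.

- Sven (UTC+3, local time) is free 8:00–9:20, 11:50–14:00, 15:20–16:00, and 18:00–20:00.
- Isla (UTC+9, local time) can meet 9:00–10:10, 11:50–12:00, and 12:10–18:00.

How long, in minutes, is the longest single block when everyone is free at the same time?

Sven → UTC: 05:00–06:20, 08:50–11:00, 12:20–13:00, 15:00–17:00.
Isla → UTC: 00:00–01:10, 02:50–03:00, 03:10–09:00.
Sven ∩ Isla: 05:00–06:20, 08:50–09:00.
Common window lengths: 80, 10 min; longest is 80.

80 minutes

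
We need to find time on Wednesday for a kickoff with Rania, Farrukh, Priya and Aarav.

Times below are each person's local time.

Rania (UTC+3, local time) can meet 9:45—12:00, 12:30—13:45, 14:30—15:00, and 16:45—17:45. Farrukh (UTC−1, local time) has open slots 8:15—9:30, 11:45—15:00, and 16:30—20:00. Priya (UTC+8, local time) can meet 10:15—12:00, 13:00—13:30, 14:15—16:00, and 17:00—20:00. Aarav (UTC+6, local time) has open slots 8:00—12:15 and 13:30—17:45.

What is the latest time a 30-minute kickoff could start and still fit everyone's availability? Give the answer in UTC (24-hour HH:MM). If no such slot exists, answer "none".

Rania → UTC: 06:45–09:00, 09:30–10:45, 11:30–12:00, 13:45–14:45.
Farrukh → UTC: 09:15–10:30, 12:45–16:00, 17:30–21:00.
Priya → UTC: 02:15–04:00, 05:00–05:30, 06:15–08:00, 09:00–12:00.
Aarav → UTC: 02:00–06:15, 07:30–11:45.
Rania ∩ Farrukh: 09:30–10:30, 13:45–14:45.
Rania ∩ Farrukh ∩ Priya: 09:30–10:30.
Rania ∩ Farrukh ∩ Priya ∩ Aarav: 09:30–10:30.
Windows ≥ 30 min: 09:30–10:30.
Latest start in the last window 09:30–10:30 is 10:30 − 30 min = 10:00.

10:00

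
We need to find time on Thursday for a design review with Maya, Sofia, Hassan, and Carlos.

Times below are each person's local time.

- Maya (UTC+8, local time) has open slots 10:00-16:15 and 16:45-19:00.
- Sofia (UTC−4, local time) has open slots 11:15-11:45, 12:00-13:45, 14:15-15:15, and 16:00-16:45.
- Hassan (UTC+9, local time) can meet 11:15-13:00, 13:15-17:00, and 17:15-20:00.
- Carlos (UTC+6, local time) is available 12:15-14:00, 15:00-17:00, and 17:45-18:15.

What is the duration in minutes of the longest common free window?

Maya → UTC: 02:00–08:15, 08:45–11:00.
Sofia → UTC: 15:15–15:45, 16:00–17:45, 18:15–19:15, 20:00–20:45.
Hassan → UTC: 02:15–04:00, 04:15–08:00, 08:15–11:00.
Carlos → UTC: 06:15–08:00, 09:00–11:00, 11:45–12:15.
Maya ∩ Sofia: (none).
Maya ∩ Sofia ∩ Hassan: (none).
Maya ∩ Sofia ∩ Hassan ∩ Carlos: (none).
No common window.

0 minutes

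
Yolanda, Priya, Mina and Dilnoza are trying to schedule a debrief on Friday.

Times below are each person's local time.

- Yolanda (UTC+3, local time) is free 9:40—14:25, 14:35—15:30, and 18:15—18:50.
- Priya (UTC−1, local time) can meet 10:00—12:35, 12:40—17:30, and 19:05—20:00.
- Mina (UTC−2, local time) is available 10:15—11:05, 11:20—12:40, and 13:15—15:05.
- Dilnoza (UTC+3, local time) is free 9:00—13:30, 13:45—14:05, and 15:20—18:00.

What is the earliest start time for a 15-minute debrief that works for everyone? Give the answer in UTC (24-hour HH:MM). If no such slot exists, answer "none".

Yolanda → UTC: 06:40–11:25, 11:35–12:30, 15:15–15:50.
Priya → UTC: 11:00–13:35, 13:40–18:30, 20:05–21:00.
Mina → UTC: 12:15–13:05, 13:20–14:40, 15:15–17:05.
Dilnoza → UTC: 06:00–10:30, 10:45–11:05, 12:20–15:00.
Yolanda ∩ Priya: 11:00–11:25, 11:35–12:30, 15:15–15:50.
Yolanda ∩ Priya ∩ Mina: 12:15–12:30, 15:15–15:50.
Yolanda ∩ Priya ∩ Mina ∩ Dilnoza: 12:20–12:30.
Windows ≥ 15 min: (none).

none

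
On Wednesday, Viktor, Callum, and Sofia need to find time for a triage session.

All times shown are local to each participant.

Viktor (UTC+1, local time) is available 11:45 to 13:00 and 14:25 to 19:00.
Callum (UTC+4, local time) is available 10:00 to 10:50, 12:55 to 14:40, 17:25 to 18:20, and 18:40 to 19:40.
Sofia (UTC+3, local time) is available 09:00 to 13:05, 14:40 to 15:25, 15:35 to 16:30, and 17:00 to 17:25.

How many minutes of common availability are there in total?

Viktor → UTC: 10:45–12:00, 13:25–18:00.
Callum → UTC: 06:00–06:50, 08:55–10:40, 13:25–14:20, 14:40–15:40.
Sofia → UTC: 06:00–10:05, 11:40–12:25, 12:35–13:30, 14:00–14:25.
Viktor ∩ Callum: 13:25–14:20, 14:40–15:40.
Viktor ∩ Callum ∩ Sofia: 13:25–13:30, 14:00–14:20.
Total common minutes: 5 + 20 = 25.

25 minutes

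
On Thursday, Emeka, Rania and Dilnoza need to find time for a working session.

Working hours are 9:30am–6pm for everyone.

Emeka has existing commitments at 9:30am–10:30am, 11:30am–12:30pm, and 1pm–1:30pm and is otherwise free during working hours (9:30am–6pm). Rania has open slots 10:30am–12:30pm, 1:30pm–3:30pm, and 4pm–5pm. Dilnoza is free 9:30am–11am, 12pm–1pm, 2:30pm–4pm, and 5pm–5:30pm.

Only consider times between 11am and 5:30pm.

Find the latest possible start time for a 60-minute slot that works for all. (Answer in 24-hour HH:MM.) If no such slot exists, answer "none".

Emeka free within 09:30–18:00: 10:30–11:30, 12:30–13:00, 13:30–18:00.
Emeka ∩ Rania: 10:30–11:30, 13:30–15:30, 16:00–17:00.
Emeka ∩ Rania ∩ Dilnoza: 10:30–11:00, 14:30–15:30.
Restricted to 11:00–17:30: 14:30–15:30.
Windows ≥ 60 min: 14:30–15:30.
Latest start in the last window 14:30–15:30 is 15:30 − 60 min = 14:30.

14:30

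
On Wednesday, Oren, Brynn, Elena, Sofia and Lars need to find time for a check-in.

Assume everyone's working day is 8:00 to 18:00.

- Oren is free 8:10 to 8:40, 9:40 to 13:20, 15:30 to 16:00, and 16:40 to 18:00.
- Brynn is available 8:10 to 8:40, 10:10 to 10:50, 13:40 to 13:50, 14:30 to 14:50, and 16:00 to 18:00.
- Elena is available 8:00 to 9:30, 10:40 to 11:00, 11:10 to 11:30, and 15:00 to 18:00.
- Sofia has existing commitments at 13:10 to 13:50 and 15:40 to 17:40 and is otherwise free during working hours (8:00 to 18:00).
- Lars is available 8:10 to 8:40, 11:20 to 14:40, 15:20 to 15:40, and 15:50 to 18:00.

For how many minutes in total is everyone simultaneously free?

50 minutes

Sofia free within 08:00–18:00: 08:00–13:10, 13:50–15:40, 17:40–18:00.
Oren ∩ Brynn: 08:10–08:40, 10:10–10:50, 16:40–18:00.
Oren ∩ Brynn ∩ Elena: 08:10–08:40, 10:40–10:50, 16:40–18:00.
Oren ∩ Brynn ∩ Elena ∩ Sofia: 08:10–08:40, 10:40–10:50, 17:40–18:00.
Oren ∩ Brynn ∩ Elena ∩ Sofia ∩ Lars: 08:10–08:40, 17:40–18:00.
Total common minutes: 30 + 20 = 50.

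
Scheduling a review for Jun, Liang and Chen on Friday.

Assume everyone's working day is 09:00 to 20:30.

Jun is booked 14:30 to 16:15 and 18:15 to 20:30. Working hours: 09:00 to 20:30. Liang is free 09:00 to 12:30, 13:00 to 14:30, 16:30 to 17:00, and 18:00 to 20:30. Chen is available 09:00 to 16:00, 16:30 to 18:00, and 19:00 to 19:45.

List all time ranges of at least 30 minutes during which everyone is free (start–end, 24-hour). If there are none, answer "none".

09:00–12:30, 13:00–14:30, 16:30–17:00

Jun free within 09:00–20:30: 09:00–14:30, 16:15–18:15.
Jun ∩ Liang: 09:00–12:30, 13:00–14:30, 16:30–17:00, 18:00–18:15.
Jun ∩ Liang ∩ Chen: 09:00–12:30, 13:00–14:30, 16:30–17:00.
Windows ≥ 30 min: 09:00–12:30, 13:00–14:30, 16:30–17:00.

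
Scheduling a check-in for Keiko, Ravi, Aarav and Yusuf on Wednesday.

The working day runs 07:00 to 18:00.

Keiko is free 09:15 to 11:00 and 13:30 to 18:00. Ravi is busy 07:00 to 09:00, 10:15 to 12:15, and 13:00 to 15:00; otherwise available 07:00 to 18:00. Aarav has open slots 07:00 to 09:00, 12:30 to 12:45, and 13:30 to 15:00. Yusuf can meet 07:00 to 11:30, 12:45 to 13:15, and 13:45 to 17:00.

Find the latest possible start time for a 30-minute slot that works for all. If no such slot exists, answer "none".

Ravi free within 07:00–18:00: 09:00–10:15, 12:15–13:00, 15:00–18:00.
Keiko ∩ Ravi: 09:15–10:15, 15:00–18:00.
Keiko ∩ Ravi ∩ Aarav: (none).
Keiko ∩ Ravi ∩ Aarav ∩ Yusuf: (none).
Windows ≥ 30 min: (none).

none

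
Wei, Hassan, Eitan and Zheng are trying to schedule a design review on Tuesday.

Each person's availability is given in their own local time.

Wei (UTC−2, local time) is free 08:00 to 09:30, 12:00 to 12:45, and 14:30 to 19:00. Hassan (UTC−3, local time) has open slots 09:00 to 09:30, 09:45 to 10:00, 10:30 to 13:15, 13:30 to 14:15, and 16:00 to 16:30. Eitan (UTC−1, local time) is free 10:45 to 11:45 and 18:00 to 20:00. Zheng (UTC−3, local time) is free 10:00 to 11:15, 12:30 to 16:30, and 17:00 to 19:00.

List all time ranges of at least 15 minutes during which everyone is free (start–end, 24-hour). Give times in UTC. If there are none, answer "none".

19:00–19:30

Wei → UTC: 10:00–11:30, 14:00–14:45, 16:30–21:00.
Hassan → UTC: 12:00–12:30, 12:45–13:00, 13:30–16:15, 16:30–17:15, 19:00–19:30.
Eitan → UTC: 11:45–12:45, 19:00–21:00.
Zheng → UTC: 13:00–14:15, 15:30–19:30, 20:00–22:00.
Wei ∩ Hassan: 14:00–14:45, 16:30–17:15, 19:00–19:30.
Wei ∩ Hassan ∩ Eitan: 19:00–19:30.
Wei ∩ Hassan ∩ Eitan ∩ Zheng: 19:00–19:30.
Windows ≥ 15 min: 19:00–19:30.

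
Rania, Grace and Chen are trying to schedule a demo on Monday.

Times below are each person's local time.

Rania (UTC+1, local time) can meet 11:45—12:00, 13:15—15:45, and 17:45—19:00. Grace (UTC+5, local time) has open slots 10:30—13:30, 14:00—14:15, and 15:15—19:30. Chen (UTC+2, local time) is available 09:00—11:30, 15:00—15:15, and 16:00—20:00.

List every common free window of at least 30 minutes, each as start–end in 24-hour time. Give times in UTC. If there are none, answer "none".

14:00–14:30

Rania → UTC: 10:45–11:00, 12:15–14:45, 16:45–18:00.
Grace → UTC: 05:30–08:30, 09:00–09:15, 10:15–14:30.
Chen → UTC: 07:00–09:30, 13:00–13:15, 14:00–18:00.
Rania ∩ Grace: 10:45–11:00, 12:15–14:30.
Rania ∩ Grace ∩ Chen: 13:00–13:15, 14:00–14:30.
Windows ≥ 30 min: 14:00–14:30.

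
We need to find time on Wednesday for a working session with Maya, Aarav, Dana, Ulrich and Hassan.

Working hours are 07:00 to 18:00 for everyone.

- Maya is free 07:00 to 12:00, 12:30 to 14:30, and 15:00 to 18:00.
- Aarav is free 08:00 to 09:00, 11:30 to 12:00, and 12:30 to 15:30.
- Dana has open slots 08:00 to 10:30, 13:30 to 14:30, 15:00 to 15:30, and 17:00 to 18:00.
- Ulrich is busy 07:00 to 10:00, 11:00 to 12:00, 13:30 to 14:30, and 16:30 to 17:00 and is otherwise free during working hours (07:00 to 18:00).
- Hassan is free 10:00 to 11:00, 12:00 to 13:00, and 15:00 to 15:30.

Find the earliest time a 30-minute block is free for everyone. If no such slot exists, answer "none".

Ulrich free within 07:00–18:00: 10:00–11:00, 12:00–13:30, 14:30–16:30, 17:00–18:00.
Maya ∩ Aarav: 08:00–09:00, 11:30–12:00, 12:30–14:30, 15:00–15:30.
Maya ∩ Aarav ∩ Dana: 08:00–09:00, 13:30–14:30, 15:00–15:30.
Maya ∩ Aarav ∩ Dana ∩ Ulrich: 15:00–15:30.
Maya ∩ Aarav ∩ Dana ∩ Ulrich ∩ Hassan: 15:00–15:30.
Windows ≥ 30 min: 15:00–15:30.
Earliest such window starts at 15:00.

15:00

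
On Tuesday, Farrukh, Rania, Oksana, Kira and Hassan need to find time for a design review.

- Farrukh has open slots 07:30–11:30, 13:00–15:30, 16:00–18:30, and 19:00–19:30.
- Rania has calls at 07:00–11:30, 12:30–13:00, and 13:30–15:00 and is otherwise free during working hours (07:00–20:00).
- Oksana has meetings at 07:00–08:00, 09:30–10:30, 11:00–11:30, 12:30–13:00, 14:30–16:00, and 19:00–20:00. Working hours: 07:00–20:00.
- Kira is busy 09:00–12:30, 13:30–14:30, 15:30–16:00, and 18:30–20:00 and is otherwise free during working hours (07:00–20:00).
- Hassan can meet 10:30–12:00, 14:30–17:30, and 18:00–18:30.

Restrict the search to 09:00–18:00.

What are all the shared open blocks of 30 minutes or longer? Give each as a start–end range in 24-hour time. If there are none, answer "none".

16:00–17:30

Rania free within 07:00–20:00: 11:30–12:30, 13:00–13:30, 15:00–20:00.
Oksana free within 07:00–20:00: 08:00–09:30, 10:30–11:00, 11:30–12:30, 13:00–14:30, 16:00–19:00.
Kira free within 07:00–20:00: 07:00–09:00, 12:30–13:30, 14:30–15:30, 16:00–18:30.
Farrukh ∩ Rania: 13:00–13:30, 15:00–15:30, 16:00–18:30, 19:00–19:30.
Farrukh ∩ Rania ∩ Oksana: 13:00–13:30, 16:00–18:30.
Farrukh ∩ Rania ∩ Oksana ∩ Kira: 13:00–13:30, 16:00–18:30.
Farrukh ∩ Rania ∩ Oksana ∩ Kira ∩ Hassan: 16:00–17:30, 18:00–18:30.
Restricted to 09:00–18:00: 16:00–17:30.
Windows ≥ 30 min: 16:00–17:30.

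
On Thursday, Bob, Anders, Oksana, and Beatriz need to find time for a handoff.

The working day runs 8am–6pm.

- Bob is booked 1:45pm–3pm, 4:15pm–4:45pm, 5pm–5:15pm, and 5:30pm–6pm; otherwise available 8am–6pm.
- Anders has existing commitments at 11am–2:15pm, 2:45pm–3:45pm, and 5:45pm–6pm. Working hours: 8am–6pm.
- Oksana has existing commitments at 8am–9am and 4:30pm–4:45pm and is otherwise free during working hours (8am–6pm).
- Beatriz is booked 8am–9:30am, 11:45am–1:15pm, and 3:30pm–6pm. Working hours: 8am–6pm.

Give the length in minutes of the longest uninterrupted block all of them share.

Bob free within 08:00–18:00: 08:00–13:45, 15:00–16:15, 16:45–17:00, 17:15–17:30.
Anders free within 08:00–18:00: 08:00–11:00, 14:15–14:45, 15:45–17:45.
Oksana free within 08:00–18:00: 09:00–16:30, 16:45–18:00.
Beatriz free within 08:00–18:00: 09:30–11:45, 13:15–15:30.
Bob ∩ Anders: 08:00–11:00, 15:45–16:15, 16:45–17:00, 17:15–17:30.
Bob ∩ Anders ∩ Oksana: 09:00–11:00, 15:45–16:15, 16:45–17:00, 17:15–17:30.
Bob ∩ Anders ∩ Oksana ∩ Beatriz: 09:30–11:00.
Single common window of 90 minutes.

90 minutes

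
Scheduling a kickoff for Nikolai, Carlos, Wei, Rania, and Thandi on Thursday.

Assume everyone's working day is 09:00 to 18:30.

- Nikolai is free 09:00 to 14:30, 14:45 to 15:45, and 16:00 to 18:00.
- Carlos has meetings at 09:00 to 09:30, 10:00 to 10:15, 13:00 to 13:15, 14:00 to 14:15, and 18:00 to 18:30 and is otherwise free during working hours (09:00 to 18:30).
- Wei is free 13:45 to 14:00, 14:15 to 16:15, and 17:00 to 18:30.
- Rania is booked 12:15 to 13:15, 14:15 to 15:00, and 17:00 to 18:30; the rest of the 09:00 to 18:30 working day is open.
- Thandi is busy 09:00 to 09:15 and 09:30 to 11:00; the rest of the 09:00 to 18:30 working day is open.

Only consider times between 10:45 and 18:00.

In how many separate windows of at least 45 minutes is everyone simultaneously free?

1

Carlos free within 09:00–18:30: 09:30–10:00, 10:15–13:00, 13:15–14:00, 14:15–18:00.
Rania free within 09:00–18:30: 09:00–12:15, 13:15–14:15, 15:00–17:00.
Thandi free within 09:00–18:30: 09:15–09:30, 11:00–18:30.
Nikolai ∩ Carlos: 09:30–10:00, 10:15–13:00, 13:15–14:00, 14:15–14:30, 14:45–15:45, 16:00–18:00.
Nikolai ∩ Carlos ∩ Wei: 13:45–14:00, 14:15–14:30, 14:45–15:45, 16:00–16:15, 17:00–18:00.
Nikolai ∩ Carlos ∩ Wei ∩ Rania: 13:45–14:00, 15:00–15:45, 16:00–16:15.
Nikolai ∩ Carlos ∩ Wei ∩ Rania ∩ Thandi: 13:45–14:00, 15:00–15:45, 16:00–16:15.
Restricted to 10:45–18:00: 13:45–14:00, 15:00–15:45, 16:00–16:15.
Windows ≥ 45 min: 15:00–15:45.
That's 1 window.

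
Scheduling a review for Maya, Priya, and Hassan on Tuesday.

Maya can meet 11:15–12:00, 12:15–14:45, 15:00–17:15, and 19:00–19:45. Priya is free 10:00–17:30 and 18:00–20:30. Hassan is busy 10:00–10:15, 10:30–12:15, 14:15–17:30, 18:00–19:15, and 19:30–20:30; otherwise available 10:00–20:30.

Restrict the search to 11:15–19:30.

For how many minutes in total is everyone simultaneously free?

135 minutes

Hassan free within 10:00–20:30: 10:15–10:30, 12:15–14:15, 17:30–18:00, 19:15–19:30.
Maya ∩ Priya: 11:15–12:00, 12:15–14:45, 15:00–17:15, 19:00–19:45.
Maya ∩ Priya ∩ Hassan: 12:15–14:15, 19:15–19:30.
Restricted to 11:15–19:30: 12:15–14:15, 19:15–19:30.
Total common minutes: 120 + 15 = 135.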